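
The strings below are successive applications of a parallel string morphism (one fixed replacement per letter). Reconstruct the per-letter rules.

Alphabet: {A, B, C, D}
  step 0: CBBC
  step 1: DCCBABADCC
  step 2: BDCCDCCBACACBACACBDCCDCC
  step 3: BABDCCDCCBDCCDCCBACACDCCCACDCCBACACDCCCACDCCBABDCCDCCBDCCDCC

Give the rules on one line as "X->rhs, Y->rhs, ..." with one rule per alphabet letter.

  step 2 ⇒ step 3: BDCCDCCBACACBACACBDCCDCC ⇒ BA·B·DCC·DCC·B·DCC·DCC·BA·CAC·DCC·CAC·DCC·BA·CAC·DCC·CAC·DCC·BA·B·DCC·DCC·B·DCC·DCC
    A ↦ CAC
    B ↦ BA
    C ↦ DCC
    D ↦ B

A->CAC, B->BA, C->DCC, D->B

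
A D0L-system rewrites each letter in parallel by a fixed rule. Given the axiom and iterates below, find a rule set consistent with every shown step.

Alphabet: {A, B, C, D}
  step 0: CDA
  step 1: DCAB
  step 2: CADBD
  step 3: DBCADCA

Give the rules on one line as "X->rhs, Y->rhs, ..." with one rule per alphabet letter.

  step 2 ⇒ step 3: CADBD ⇒ D·B·CA·D·CA
    A ↦ B
    B ↦ D
    C ↦ D
    D ↦ CA

A->B, B->D, C->D, D->CA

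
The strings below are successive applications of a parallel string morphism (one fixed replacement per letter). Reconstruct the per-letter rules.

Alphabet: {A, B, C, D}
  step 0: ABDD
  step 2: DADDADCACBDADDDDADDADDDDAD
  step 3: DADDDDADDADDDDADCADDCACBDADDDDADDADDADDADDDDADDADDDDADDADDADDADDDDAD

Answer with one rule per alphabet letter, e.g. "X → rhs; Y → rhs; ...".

A->DD, B->CB, C->CA, D->DAD

  step 2 ⇒ step 3: DADDADCACBDADDDDADDADDDDAD ⇒ DAD·DD·DAD·DAD·DD·DAD·CA·DD·CA·CB·DAD·DD·DAD·DAD·DAD·DAD·DD·DAD·DAD·DD·DAD·DAD·DAD·DAD·DD·DAD
    A ↦ DD
    B ↦ CB
    C ↦ CA
    D ↦ DAD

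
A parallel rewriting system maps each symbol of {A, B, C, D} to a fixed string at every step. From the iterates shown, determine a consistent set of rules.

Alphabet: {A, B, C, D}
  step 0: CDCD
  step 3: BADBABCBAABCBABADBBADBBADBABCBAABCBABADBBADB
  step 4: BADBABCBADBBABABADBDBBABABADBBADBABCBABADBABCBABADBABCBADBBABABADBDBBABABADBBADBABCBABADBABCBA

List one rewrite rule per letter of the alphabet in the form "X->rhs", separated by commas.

A->DB, B->BA, C->BA, D->ABC

  step 3 ⇒ step 4: BADBABCBAABCBABADBBADBBADBABCBAABCBABADBBADB ⇒ BA·DB·ABC·BA·DB·BA·BA·BA·DB·DB·BA·BA·BA·DB·BA·DB·ABC·BA·BA·DB·ABC·BA·BA·DB·ABC·BA·DB·BA·BA·BA·DB·DB·BA·BA·BA·DB·BA·DB·ABC·BA·BA·DB·ABC·BA
    A ↦ DB
    B ↦ BA
    C ↦ BA
    D ↦ ABC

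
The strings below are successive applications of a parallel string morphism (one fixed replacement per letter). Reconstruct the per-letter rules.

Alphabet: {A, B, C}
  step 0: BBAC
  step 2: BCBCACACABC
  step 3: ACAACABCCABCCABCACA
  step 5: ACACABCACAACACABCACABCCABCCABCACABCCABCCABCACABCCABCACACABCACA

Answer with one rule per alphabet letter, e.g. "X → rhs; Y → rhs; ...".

A->BC, B->A, C->CA

  step 2 ⇒ step 3: BCBCACACABC ⇒ A·CA·A·CA·BC·CA·BC·CA·BC·A·CA
    A ↦ BC
    B ↦ A
    C ↦ CA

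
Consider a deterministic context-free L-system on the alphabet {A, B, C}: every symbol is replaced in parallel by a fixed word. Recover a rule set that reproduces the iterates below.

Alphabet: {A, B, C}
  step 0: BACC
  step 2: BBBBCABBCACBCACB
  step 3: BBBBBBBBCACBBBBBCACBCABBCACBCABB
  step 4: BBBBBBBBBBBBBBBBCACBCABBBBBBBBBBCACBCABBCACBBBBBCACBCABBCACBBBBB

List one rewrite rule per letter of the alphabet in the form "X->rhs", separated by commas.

A->CB, B->BB, C->CA

  step 3 ⇒ step 4: BBBBBBBBCACBBBBBCACBCABBCACBCABB ⇒ BB·BB·BB·BB·BB·BB·BB·BB·CA·CB·CA·BB·BB·BB·BB·BB·CA·CB·CA·BB·CA·CB·BB·BB·CA·CB·CA·BB·CA·CB·BB·BB
    A ↦ CB
    B ↦ BB
    C ↦ CA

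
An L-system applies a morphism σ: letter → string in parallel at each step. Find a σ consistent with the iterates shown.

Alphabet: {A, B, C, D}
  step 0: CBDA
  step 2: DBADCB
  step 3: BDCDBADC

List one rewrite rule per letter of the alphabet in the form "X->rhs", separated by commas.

A->D, B->DC, C->A, D->B

  step 2 ⇒ step 3: DBADCB ⇒ B·DC·D·B·A·DC
    A ↦ D
    B ↦ DC
    C ↦ A
    D ↦ B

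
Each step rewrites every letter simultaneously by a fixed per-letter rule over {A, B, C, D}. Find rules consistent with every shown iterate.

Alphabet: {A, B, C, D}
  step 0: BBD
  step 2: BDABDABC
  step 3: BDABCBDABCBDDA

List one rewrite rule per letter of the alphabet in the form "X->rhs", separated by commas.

A->BC, B->BD, C->DA, D->A

  step 2 ⇒ step 3: BDABDABC ⇒ BD·A·BC·BD·A·BC·BD·DA
    A ↦ BC
    B ↦ BD
    C ↦ DA
    D ↦ A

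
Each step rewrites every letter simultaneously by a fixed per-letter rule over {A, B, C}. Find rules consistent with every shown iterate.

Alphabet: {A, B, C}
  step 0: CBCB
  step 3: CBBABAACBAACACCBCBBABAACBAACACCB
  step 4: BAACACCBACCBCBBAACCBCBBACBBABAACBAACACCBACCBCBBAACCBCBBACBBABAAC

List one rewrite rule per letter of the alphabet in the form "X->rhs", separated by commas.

A->CB, B->AC, C->BA

  step 3 ⇒ step 4: CBBABAACBAACACCBCBBABAACBAACACCB ⇒ BA·AC·AC·CB·AC·CB·CB·BA·AC·CB·CB·BA·CB·BA·BA·AC·BA·AC·AC·CB·AC·CB·CB·BA·AC·CB·CB·BA·CB·BA·BA·AC
    A ↦ CB
    B ↦ AC
    C ↦ BA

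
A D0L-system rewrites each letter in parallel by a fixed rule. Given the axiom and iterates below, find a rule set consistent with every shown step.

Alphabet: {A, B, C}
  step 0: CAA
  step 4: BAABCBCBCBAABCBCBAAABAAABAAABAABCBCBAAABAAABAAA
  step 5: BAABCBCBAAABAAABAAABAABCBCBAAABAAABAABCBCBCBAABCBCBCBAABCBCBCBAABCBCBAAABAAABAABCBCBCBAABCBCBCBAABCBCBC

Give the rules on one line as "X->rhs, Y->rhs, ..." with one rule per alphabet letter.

  step 4 ⇒ step 5: BAABCBCBCBAABCBCBAAABAAABAAABAABCBCBAAABAAABAAA ⇒ BAA·BC·BC·BAA·A·BAA·A·BAA·A·BAA·BC·BC·BAA·A·BAA·A·BAA·BC·BC·BC·BAA·BC·BC·BC·BAA·BC·BC·BC·BAA·BC·BC·BAA·A·BAA·A·BAA·BC·BC·BC·BAA·BC·BC·BC·BAA·BC·BC·BC
    A ↦ BC
    B ↦ BAA
    C ↦ A

A->BC, B->BAA, C->A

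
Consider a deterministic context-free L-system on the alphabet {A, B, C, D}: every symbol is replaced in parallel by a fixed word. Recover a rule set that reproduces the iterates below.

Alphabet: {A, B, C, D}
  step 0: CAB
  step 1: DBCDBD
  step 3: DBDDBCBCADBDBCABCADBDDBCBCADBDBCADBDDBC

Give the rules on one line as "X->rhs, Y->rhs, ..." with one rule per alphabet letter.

  step 0 ⇒ step 1: CAB ⇒ D·BC·DBD
    A ↦ BC
    B ↦ DBD
    C ↦ D
    D ↦ BCA  (constrained at step 1)

A->BC, B->DBD, C->D, D->BCA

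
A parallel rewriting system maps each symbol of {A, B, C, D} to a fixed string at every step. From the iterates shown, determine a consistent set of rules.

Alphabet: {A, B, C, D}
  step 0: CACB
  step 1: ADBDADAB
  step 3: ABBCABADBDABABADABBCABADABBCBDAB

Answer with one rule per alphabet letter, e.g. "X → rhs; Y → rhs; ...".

A->BD, B->AB, C->AD, D->BC

  step 0 ⇒ step 1: CACB ⇒ AD·BD·AD·AB
    A ↦ BD
    B ↦ AB
    C ↦ AD
    D ↦ BC  (constrained at step 1)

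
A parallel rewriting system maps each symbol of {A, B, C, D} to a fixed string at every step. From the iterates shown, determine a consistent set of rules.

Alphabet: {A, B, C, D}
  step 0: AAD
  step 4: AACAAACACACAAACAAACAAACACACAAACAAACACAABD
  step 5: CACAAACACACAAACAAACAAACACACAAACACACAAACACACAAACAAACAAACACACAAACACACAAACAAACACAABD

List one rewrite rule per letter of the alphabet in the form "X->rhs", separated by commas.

A->CA, B->A, C->AA, D->BD

  step 4 ⇒ step 5: AACAAACACACAAACAAACAAACACACAAACAAACACAABD ⇒ CA·CA·AA·CA·CA·CA·AA·CA·AA·CA·AA·CA·CA·CA·AA·CA·CA·CA·AA·CA·CA·CA·AA·CA·AA·CA·AA·CA·CA·CA·AA·CA·CA·CA·AA·CA·AA·CA·CA·A·BD
    A ↦ CA
    B ↦ A
    C ↦ AA
    D ↦ BD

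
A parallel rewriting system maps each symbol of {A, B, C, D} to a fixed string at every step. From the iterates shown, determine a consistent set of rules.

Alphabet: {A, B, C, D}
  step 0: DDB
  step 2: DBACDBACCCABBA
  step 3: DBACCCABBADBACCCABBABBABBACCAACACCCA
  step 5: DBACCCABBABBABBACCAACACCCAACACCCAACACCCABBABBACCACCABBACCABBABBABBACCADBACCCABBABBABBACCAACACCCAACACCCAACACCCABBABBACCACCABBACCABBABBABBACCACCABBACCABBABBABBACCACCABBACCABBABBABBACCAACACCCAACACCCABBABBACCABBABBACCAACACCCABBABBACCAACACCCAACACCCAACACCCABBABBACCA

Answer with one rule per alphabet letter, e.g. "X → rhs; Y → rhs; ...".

A->CCA, B->AC, C->BBA, D->DB

  step 2 ⇒ step 3: DBACDBACCCABBA ⇒ DB·AC·CCA·BBA·DB·AC·CCA·BBA·BBA·BBA·CCA·AC·AC·CCA
    A ↦ CCA
    B ↦ AC
    C ↦ BBA
    D ↦ DB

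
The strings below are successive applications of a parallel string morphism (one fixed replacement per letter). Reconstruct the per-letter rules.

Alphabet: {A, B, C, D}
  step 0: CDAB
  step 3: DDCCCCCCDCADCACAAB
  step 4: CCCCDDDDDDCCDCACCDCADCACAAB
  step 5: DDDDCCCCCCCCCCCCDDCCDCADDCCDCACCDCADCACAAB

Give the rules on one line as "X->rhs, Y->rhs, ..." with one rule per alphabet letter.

A->CA, B->AB, C->D, D->CC

  step 4 ⇒ step 5: CCCCDDDDDDCCDCACCDCADCACAAB ⇒ D·D·D·D·CC·CC·CC·CC·CC·CC·D·D·CC·D·CA·D·D·CC·D·CA·CC·D·CA·D·CA·CA·AB
    A ↦ CA
    B ↦ AB
    C ↦ D
    D ↦ CC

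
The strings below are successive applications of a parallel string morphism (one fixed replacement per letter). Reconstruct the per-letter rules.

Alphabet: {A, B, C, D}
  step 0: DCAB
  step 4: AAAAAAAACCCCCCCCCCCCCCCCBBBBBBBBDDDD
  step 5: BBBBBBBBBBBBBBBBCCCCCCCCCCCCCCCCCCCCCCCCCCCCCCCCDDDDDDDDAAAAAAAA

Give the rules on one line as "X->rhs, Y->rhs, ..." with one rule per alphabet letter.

A->BB, B->D, C->CC, D->AA

  step 4 ⇒ step 5: AAAAAAAACCCCCCCCCCCCCCCCBBBBBBBBDDDD ⇒ BB·BB·BB·BB·BB·BB·BB·BB·CC·CC·CC·CC·CC·CC·CC·CC·CC·CC·CC·CC·CC·CC·CC·CC·D·D·D·D·D·D·D·D·AA·AA·AA·AA
    A ↦ BB
    B ↦ D
    C ↦ CC
    D ↦ AA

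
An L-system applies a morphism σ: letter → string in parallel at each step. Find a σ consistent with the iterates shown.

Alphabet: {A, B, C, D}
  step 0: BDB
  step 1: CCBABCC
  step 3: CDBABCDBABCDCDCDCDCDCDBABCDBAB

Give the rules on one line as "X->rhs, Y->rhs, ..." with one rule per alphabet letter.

  step 0 ⇒ step 1: BDB ⇒ CC·BAB·CC
    B ↦ CC
    D ↦ BAB
    A ↦ C  (constrained at step 1)
    C ↦ CD  (constrained at step 1)

A->C, B->CC, C->CD, D->BAB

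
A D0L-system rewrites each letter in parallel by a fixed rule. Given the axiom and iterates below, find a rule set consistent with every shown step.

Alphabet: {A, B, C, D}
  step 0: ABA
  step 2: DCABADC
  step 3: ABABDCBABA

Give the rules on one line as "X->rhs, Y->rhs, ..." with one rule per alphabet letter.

A->B, B->DC, C->A, D->AB

  step 2 ⇒ step 3: DCABADC ⇒ AB·A·B·DC·B·AB·A
    A ↦ B
    B ↦ DC
    C ↦ A
    D ↦ AB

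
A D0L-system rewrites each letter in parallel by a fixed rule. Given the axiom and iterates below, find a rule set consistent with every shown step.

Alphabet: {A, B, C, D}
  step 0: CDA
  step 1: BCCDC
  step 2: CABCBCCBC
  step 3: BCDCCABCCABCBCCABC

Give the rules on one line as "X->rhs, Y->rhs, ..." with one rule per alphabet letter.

A->DC, B->CA, C->BC, D->C

  step 2 ⇒ step 3: CABCBCCBC ⇒ BC·DC·CA·BC·CA·BC·BC·CA·BC
    A ↦ DC
    B ↦ CA
    C ↦ BC
  step 0 ⇒ step 1: CDA ⇒ BC·C·DC
    D ↦ C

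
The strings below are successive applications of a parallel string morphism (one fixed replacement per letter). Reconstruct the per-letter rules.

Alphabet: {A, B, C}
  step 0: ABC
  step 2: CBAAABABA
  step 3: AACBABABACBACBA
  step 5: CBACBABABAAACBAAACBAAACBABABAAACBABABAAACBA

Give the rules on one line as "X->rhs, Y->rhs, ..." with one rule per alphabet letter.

  step 2 ⇒ step 3: CBAAABABA ⇒ AA·C·BA·BA·BA·C·BA·C·BA
    A ↦ BA
    B ↦ C
    C ↦ AA

A->BA, B->C, C->AA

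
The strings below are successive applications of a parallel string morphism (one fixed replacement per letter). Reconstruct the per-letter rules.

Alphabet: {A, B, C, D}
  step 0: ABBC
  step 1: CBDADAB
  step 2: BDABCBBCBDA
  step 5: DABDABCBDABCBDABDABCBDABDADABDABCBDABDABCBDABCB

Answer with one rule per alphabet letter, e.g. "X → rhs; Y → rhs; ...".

  step 1 ⇒ step 2: CBDADAB ⇒ B·DA·B·CB·B·CB·DA
    A ↦ CB
    B ↦ DA
    C ↦ B
    D ↦ B

A->CB, B->DA, C->B, D->B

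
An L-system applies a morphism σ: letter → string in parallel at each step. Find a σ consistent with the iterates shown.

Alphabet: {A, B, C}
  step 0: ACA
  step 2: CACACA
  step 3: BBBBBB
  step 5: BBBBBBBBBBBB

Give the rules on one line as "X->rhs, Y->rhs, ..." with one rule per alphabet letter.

  step 2 ⇒ step 3: CACACA ⇒ B·B·B·B·B·B
    A ↦ B
    C ↦ B
    B ↦ CA  (constrained at step 3)

A->B, B->CA, C->B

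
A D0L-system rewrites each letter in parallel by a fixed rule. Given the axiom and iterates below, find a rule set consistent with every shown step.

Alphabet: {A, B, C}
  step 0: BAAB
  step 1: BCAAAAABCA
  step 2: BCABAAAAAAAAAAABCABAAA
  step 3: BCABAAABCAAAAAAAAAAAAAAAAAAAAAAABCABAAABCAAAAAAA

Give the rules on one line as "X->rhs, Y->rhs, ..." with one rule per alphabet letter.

A->AA, B->BCA, C->BA

  step 2 ⇒ step 3: BCABAAAAAAAAAAABCABAAA ⇒ BCA·BA·AA·BCA·AA·AA·AA·AA·AA·AA·AA·AA·AA·AA·AA·BCA·BA·AA·BCA·AA·AA·AA
    A ↦ AA
    B ↦ BCA
    C ↦ BA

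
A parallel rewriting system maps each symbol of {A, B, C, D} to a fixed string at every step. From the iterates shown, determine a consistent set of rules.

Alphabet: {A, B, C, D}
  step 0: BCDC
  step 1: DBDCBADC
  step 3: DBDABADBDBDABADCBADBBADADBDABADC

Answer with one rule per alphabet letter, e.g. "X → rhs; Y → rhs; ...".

A->DA, B->DB, C->DC, D->BA

  step 0 ⇒ step 1: BCDC ⇒ DB·DC·BA·DC
    B ↦ DB
    C ↦ DC
    D ↦ BA
    A ↦ DA  (constrained at step 1)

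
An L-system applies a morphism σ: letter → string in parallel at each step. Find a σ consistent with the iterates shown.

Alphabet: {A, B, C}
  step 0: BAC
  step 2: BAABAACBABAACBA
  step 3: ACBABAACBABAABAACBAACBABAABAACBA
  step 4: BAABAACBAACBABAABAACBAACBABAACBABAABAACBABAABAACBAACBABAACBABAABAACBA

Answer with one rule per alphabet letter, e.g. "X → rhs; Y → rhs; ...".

A->BA, B->AC, C->ABA

  step 3 ⇒ step 4: ACBABAACBABAABAACBAACBABAABAACBA ⇒ BA·ABA·AC·BA·AC·BA·BA·ABA·AC·BA·AC·BA·BA·AC·BA·BA·ABA·AC·BA·BA·ABA·AC·BA·AC·BA·BA·AC·BA·BA·ABA·AC·BA
    A ↦ BA
    B ↦ AC
    C ↦ ABA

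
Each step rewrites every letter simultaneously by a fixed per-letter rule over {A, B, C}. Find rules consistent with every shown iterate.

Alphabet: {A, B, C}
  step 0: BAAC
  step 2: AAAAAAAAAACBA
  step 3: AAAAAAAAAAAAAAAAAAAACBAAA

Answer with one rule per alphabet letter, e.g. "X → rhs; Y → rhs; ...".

  step 2 ⇒ step 3: AAAAAAAAAACBA ⇒ AA·AA·AA·AA·AA·AA·AA·AA·AA·AA·CB·A·AA
    A ↦ AA
    B ↦ A
    C ↦ CB

A->AA, B->A, C->CB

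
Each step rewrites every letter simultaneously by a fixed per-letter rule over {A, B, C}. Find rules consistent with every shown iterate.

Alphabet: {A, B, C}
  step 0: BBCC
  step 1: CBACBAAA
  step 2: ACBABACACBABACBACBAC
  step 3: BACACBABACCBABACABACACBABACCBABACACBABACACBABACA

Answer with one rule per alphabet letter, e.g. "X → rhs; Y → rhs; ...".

  step 2 ⇒ step 3: ACBABACACBABACBACBAC ⇒ BAC·A·CBA·BAC·CBA·BAC·A·BAC·A·CBA·BAC·CBA·BAC·A·CBA·BAC·A·CBA·BAC·A
    A ↦ BAC
    B ↦ CBA
    C ↦ A

A->BAC, B->CBA, C->A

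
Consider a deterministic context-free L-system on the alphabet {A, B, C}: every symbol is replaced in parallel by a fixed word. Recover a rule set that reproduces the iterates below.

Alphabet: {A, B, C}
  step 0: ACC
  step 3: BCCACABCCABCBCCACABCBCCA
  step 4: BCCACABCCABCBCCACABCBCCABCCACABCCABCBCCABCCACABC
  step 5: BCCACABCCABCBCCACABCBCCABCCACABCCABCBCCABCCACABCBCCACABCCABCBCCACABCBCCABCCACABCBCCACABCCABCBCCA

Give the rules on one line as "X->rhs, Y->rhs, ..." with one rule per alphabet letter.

A->BC, B->BC, C->CA

  step 4 ⇒ step 5: BCCACABCCABCBCCACABCBCCABCCACABCCABCBCCABCCACABC ⇒ BC·CA·CA·BC·CA·BC·BC·CA·CA·BC·BC·CA·BC·CA·CA·BC·CA·BC·BC·CA·BC·CA·CA·BC·BC·CA·CA·BC·CA·BC·BC·CA·CA·BC·BC·CA·BC·CA·CA·BC·BC·CA·CA·BC·CA·BC·BC·CA
    A ↦ BC
    B ↦ BC
    C ↦ CA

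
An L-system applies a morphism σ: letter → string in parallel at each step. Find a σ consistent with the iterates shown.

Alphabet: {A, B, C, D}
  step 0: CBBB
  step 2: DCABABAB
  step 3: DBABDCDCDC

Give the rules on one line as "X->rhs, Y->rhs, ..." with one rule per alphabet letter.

  step 2 ⇒ step 3: DCABABAB ⇒ DB·AB·D·C·D·C·D·C
    A ↦ D
    B ↦ C
    C ↦ AB
    D ↦ DB

A->D, B->C, C->AB, D->DB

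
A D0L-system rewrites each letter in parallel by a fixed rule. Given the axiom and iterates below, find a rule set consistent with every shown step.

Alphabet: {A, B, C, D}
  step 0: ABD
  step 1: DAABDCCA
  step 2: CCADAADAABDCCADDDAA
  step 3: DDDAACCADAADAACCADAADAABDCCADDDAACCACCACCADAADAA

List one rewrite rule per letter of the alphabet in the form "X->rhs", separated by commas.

  step 2 ⇒ step 3: CCADAADAABDCCADDDAA ⇒ D·D·DAA·CCA·DAA·DAA·CCA·DAA·DAA·BD·CCA·D·D·DAA·CCA·CCA·CCA·DAA·DAA
    A ↦ DAA
    B ↦ BD
    C ↦ D
    D ↦ CCA

A->DAA, B->BD, C->D, D->CCA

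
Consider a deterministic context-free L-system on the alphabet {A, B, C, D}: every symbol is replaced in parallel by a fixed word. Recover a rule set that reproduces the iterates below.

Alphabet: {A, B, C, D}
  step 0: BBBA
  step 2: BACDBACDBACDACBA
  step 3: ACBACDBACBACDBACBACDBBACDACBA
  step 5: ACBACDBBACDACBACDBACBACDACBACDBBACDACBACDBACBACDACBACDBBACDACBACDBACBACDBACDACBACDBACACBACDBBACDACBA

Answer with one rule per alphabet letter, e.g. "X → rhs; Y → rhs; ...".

  step 2 ⇒ step 3: BACDBACDBACDACBA ⇒ AC·BA·CD·B·AC·BA·CD·B·AC·BA·CD·B·BA·CD·AC·BA
    A ↦ BA
    B ↦ AC
    C ↦ CD
    D ↦ B

A->BA, B->AC, C->CD, D->B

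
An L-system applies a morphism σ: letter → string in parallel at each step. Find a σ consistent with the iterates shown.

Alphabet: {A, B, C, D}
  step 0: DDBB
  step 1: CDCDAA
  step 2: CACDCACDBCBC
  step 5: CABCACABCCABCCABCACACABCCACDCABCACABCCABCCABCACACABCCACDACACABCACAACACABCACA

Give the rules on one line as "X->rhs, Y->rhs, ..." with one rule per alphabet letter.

A->BC, B->A, C->CA, D->CD

  step 1 ⇒ step 2: CDCDAA ⇒ CA·CD·CA·CD·BC·BC
    A ↦ BC
    C ↦ CA
    D ↦ CD
  step 0 ⇒ step 1: DDBB ⇒ CD·CD·A·A
    B ↦ A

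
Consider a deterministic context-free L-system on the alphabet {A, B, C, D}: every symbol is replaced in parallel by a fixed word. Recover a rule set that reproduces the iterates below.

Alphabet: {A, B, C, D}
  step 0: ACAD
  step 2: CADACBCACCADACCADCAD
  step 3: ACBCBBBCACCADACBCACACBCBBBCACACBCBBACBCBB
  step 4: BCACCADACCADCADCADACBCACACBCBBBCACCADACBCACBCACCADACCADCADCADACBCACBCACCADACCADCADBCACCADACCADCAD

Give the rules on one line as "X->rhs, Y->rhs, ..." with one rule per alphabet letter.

  step 3 ⇒ step 4: ACBCBBBCACCADACBCACACBCBBBCACACBCBBACBCBB ⇒ BC·AC·CAD·AC·CAD·CAD·CAD·AC·BC·AC·AC·BC·BB·BC·AC·CAD·AC·BC·AC·BC·AC·CAD·AC·CAD·CAD·CAD·AC·BC·AC·BC·AC·CAD·AC·CAD·CAD·BC·AC·CAD·AC·CAD·CAD
    A ↦ BC
    B ↦ CAD
    C ↦ AC
    D ↦ BB

A->BC, B->CAD, C->AC, D->BB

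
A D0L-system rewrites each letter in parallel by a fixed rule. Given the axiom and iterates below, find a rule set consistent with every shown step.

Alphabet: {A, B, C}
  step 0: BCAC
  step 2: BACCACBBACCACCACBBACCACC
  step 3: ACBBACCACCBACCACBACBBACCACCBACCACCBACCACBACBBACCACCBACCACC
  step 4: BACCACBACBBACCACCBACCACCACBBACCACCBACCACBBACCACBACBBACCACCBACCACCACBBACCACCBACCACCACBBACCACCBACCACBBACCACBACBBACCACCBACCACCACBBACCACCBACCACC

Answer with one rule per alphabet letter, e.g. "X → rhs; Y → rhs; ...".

A->B, B->ACB, C->ACC

  step 3 ⇒ step 4: ACBBACCACCBACCACBACBBACCACCBACCACCBACCACBACBBACCACCBACCACC ⇒ B·ACC·ACB·ACB·B·ACC·ACC·B·ACC·ACC·ACB·B·ACC·ACC·B·ACC·ACB·B·ACC·ACB·ACB·B·ACC·ACC·B·ACC·ACC·ACB·B·ACC·ACC·B·ACC·ACC·ACB·B·ACC·ACC·B·ACC·ACB·B·ACC·ACB·ACB·B·ACC·ACC·B·ACC·ACC·ACB·B·ACC·ACC·B·ACC·ACC
    A ↦ B
    B ↦ ACB
    C ↦ ACC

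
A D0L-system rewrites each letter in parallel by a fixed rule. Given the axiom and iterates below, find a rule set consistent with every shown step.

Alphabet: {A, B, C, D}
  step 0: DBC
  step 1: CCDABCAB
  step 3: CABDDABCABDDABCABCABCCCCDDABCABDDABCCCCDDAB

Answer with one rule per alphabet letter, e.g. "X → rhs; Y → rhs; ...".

A->D, B->DAB, C->CAB, D->CC

  step 0 ⇒ step 1: DBC ⇒ CC·DAB·CAB
    B ↦ DAB
    C ↦ CAB
    D ↦ CC
    A ↦ D  (constrained at step 1)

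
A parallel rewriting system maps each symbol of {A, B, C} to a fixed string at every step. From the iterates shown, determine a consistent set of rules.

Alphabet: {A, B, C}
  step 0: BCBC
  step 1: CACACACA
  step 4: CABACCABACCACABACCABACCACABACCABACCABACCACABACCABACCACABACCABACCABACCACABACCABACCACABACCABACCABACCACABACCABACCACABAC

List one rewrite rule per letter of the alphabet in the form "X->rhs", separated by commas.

A->BAC, B->CA, C->CA

  step 0 ⇒ step 1: BCBC ⇒ CA·CA·CA·CA
    B ↦ CA
    C ↦ CA
    A ↦ BAC  (constrained at step 1)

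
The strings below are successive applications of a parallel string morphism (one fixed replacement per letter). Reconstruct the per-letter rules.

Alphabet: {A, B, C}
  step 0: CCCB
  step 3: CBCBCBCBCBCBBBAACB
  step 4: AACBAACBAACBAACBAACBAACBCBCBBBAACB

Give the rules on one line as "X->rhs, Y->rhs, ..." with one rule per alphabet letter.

A->B, B->CB, C->AA

  step 3 ⇒ step 4: CBCBCBCBCBCBBBAACB ⇒ AA·CB·AA·CB·AA·CB·AA·CB·AA·CB·AA·CB·CB·CB·B·B·AA·CB
    A ↦ B
    B ↦ CB
    C ↦ AA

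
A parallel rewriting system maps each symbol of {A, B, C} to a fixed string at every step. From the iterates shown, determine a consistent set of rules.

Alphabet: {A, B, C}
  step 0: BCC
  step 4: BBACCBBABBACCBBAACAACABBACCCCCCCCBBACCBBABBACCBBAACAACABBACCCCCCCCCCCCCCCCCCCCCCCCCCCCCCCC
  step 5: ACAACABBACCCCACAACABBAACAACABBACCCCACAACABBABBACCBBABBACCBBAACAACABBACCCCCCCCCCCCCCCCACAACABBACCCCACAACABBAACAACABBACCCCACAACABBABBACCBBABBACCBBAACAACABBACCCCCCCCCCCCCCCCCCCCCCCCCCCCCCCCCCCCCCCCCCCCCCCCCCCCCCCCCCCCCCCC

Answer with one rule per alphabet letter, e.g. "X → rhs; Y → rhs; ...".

  step 4 ⇒ step 5: BBACCBBABBACCBBAACAACABBACCCCCCCCBBACCBBABBACCBBAACAACABBACCCCCCCCCCCCCCCCCCCCCCCCCCCCCCCC ⇒ ACA·ACA·BBA·CC·CC·ACA·ACA·BBA·ACA·ACA·BBA·CC·CC·ACA·ACA·BBA·BBA·CC·BBA·BBA·CC·BBA·ACA·ACA·BBA·CC·CC·CC·CC·CC·CC·CC·CC·ACA·ACA·BBA·CC·CC·ACA·ACA·BBA·ACA·ACA·BBA·CC·CC·ACA·ACA·BBA·BBA·CC·BBA·BBA·CC·BBA·ACA·ACA·BBA·CC·CC·CC·CC·CC·CC·CC·CC·CC·CC·CC·CC·CC·CC·CC·CC·CC·CC·CC·CC·CC·CC·CC·CC·CC·CC·CC·CC·CC·CC·CC·CC
    A ↦ BBA
    B ↦ ACA
    C ↦ CC

A->BBA, B->ACA, C->CC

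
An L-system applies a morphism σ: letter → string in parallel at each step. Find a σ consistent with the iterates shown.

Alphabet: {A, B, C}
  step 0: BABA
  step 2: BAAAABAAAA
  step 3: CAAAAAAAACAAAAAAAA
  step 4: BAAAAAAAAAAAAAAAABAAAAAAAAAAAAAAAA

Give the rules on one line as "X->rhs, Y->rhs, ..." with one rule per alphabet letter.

A->AA, B->C, C->B

  step 3 ⇒ step 4: CAAAAAAAACAAAAAAAA ⇒ B·AA·AA·AA·AA·AA·AA·AA·AA·B·AA·AA·AA·AA·AA·AA·AA·AA
    A ↦ AA
    C ↦ B
  step 2 ⇒ step 3: BAAAABAAAA ⇒ C·AA·AA·AA·AA·C·AA·AA·AA·AA
    B ↦ C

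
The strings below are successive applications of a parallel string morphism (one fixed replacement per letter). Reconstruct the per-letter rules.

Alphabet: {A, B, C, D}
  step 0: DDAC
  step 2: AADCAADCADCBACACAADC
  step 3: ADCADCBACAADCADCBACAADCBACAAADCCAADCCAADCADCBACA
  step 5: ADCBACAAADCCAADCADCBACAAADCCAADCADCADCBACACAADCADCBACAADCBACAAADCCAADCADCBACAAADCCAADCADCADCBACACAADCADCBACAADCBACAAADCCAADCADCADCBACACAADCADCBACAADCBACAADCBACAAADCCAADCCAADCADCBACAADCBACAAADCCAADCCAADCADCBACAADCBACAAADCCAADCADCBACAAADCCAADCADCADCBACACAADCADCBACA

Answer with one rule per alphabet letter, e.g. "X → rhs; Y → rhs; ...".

  step 2 ⇒ step 3: AADCAADCADCBACACAADC ⇒ ADC·ADC·BA·CA·ADC·ADC·BA·CA·ADC·BA·CA·A·ADC·CA·ADC·CA·ADC·ADC·BA·CA
    A ↦ ADC
    B ↦ A
    C ↦ CA
    D ↦ BA

A->ADC, B->A, C->CA, D->BA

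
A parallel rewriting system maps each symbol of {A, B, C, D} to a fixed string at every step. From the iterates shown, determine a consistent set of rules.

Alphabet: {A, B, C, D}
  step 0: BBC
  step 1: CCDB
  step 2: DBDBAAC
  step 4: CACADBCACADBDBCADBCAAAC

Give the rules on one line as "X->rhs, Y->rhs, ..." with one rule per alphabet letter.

A->CA, B->C, C->DB, D->AA

  step 1 ⇒ step 2: CCDB ⇒ DB·DB·AA·C
    B ↦ C
    C ↦ DB
    D ↦ AA
    A ↦ CA  (constrained at step 2)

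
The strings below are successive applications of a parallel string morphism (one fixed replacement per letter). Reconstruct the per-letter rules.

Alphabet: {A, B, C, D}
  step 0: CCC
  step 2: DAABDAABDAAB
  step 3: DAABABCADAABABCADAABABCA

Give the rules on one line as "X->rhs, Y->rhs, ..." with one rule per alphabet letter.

  step 2 ⇒ step 3: DAABDAABDAAB ⇒ DA·AB·AB·CA·DA·AB·AB·CA·DA·AB·AB·CA
    A ↦ AB
    B ↦ CA
    D ↦ DA
    C ↦ DA  (constrained at step 0)

A->AB, B->CA, C->DA, D->DA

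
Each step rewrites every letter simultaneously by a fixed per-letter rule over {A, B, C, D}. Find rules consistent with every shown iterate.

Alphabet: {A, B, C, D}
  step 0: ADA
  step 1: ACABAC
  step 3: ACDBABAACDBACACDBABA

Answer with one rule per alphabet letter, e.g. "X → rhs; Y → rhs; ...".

A->AC, B->A, C->DB, D->AB

  step 0 ⇒ step 1: ADA ⇒ AC·AB·AC
    A ↦ AC
    D ↦ AB
    B ↦ A  (constrained at step 1)
    C ↦ DB  (constrained at step 1)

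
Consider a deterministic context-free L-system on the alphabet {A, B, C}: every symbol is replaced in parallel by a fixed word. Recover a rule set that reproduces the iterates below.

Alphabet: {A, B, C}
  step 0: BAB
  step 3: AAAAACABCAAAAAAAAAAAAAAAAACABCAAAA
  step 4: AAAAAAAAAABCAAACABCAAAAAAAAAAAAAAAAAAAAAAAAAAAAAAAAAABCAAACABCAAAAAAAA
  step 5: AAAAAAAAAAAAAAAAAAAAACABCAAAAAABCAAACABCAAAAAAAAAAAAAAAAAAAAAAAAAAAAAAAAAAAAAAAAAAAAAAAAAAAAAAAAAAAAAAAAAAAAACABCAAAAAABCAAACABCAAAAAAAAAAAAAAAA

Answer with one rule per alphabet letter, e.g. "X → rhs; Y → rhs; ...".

A->AA, B->ACA, C->BC

  step 4 ⇒ step 5: AAAAAAAAAABCAAACABCAAAAAAAAAAAAAAAAAAAAAAAAAAAAAAAAAABCAAACABCAAAAAAAA ⇒ AA·AA·AA·AA·AA·AA·AA·AA·AA·AA·ACA·BC·AA·AA·AA·BC·AA·ACA·BC·AA·AA·AA·AA·AA·AA·AA·AA·AA·AA·AA·AA·AA·AA·AA·AA·AA·AA·AA·AA·AA·AA·AA·AA·AA·AA·AA·AA·AA·AA·AA·AA·AA·AA·ACA·BC·AA·AA·AA·BC·AA·ACA·BC·AA·AA·AA·AA·AA·AA·AA·AA
    A ↦ AA
    B ↦ ACA
    C ↦ BC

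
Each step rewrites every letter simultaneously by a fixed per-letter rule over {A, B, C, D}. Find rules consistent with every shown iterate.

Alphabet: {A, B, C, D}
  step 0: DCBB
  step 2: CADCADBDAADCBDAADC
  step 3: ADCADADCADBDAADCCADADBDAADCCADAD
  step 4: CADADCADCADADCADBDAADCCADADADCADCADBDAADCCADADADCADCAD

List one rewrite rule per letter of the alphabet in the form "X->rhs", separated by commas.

A->C, B->BDA, C->AD, D->AD

  step 3 ⇒ step 4: ADCADADCADBDAADCCADADBDAADCCADAD ⇒ C·AD·AD·C·AD·C·AD·AD·C·AD·BDA·AD·C·C·AD·AD·AD·C·AD·C·AD·BDA·AD·C·C·AD·AD·AD·C·AD·C·AD
    A ↦ C
    B ↦ BDA
    C ↦ AD
    D ↦ AD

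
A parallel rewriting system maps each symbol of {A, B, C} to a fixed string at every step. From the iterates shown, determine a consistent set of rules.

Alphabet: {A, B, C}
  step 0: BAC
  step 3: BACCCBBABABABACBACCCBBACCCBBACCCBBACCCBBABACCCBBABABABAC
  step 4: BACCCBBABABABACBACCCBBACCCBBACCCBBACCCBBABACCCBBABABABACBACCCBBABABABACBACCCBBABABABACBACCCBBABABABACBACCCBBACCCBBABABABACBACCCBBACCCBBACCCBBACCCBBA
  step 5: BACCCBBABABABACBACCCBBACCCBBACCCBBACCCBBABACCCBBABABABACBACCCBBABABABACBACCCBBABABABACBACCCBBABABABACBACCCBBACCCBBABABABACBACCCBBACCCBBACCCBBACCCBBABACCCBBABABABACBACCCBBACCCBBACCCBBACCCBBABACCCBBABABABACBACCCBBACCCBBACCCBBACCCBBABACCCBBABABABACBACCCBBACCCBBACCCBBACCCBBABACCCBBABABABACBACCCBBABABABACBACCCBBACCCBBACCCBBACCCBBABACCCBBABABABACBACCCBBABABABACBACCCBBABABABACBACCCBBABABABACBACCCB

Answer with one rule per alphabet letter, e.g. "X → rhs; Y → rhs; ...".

  step 4 ⇒ step 5: BACCCBBABABABACBACCCBBACCCBBACCCBBACCCBBABACCCBBABABABACBACCCBBABABABACBACCCBBABABABACBACCCBBABABABACBACCCBBACCCBBABABABACBACCCBBACCCBBACCCBBACCCBBA ⇒ BAC·CCB·BA·BA·BA·BAC·BAC·CCB·BAC·CCB·BAC·CCB·BAC·CCB·BA·BAC·CCB·BA·BA·BA·BAC·BAC·CCB·BA·BA·BA·BAC·BAC·CCB·BA·BA·BA·BAC·BAC·CCB·BA·BA·BA·BAC·BAC·CCB·BAC·CCB·BA·BA·BA·BAC·BAC·CCB·BAC·CCB·BAC·CCB·BAC·CCB·BA·BAC·CCB·BA·BA·BA·BAC·BAC·CCB·BAC·CCB·BAC·CCB·BAC·CCB·BA·BAC·CCB·BA·BA·BA·BAC·BAC·CCB·BAC·CCB·BAC·CCB·BAC·CCB·BA·BAC·CCB·BA·BA·BA·BAC·BAC·CCB·BAC·CCB·BAC·CCB·BAC·CCB·BA·BAC·CCB·BA·BA·BA·BAC·BAC·CCB·BA·BA·BA·BAC·BAC·CCB·BAC·CCB·BAC·CCB·BAC·CCB·BA·BAC·CCB·BA·BA·BA·BAC·BAC·CCB·BA·BA·BA·BAC·BAC·CCB·BA·BA·BA·BAC·BAC·CCB·BA·BA·BA·BAC·BAC·CCB
    A ↦ CCB
    B ↦ BAC
    C ↦ BA

A->CCB, B->BAC, C->BA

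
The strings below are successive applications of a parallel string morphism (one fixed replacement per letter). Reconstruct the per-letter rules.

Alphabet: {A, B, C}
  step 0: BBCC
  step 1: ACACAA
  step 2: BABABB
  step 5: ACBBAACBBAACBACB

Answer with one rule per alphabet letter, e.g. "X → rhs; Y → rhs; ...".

A->B, B->AC, C->A

  step 1 ⇒ step 2: ACACAA ⇒ B·A·B·A·B·B
    A ↦ B
    C ↦ A
  step 0 ⇒ step 1: BBCC ⇒ AC·AC·A·A
    B ↦ AC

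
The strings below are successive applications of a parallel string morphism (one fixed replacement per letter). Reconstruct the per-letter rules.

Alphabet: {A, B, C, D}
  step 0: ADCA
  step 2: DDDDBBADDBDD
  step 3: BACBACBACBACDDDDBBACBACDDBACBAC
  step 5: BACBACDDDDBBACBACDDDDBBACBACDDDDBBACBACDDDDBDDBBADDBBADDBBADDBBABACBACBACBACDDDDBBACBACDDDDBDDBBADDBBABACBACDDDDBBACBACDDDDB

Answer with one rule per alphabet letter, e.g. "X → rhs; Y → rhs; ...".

  step 2 ⇒ step 3: DDDDBBADDBDD ⇒ BAC·BAC·BAC·BAC·DD·DD·B·BAC·BAC·DD·BAC·BAC
    A ↦ B
    B ↦ DD
    D ↦ BAC
    C ↦ BA  (constrained at step 0)

A->B, B->DD, C->BA, D->BAC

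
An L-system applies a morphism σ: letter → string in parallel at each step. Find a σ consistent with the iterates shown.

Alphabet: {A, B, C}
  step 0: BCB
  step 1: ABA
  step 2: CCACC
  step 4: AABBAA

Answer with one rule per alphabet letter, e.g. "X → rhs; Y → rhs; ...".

  step 1 ⇒ step 2: ABA ⇒ CC·A·CC
    A ↦ CC
    B ↦ A
  step 0 ⇒ step 1: BCB ⇒ A·B·A
    C ↦ B

A->CC, B->A, C->B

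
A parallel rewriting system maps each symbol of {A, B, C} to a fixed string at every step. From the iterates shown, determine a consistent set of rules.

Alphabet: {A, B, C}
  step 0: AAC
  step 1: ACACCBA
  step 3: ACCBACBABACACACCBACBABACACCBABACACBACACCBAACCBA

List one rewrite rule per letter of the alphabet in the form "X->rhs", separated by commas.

A->AC, B->BAC, C->CBA

  step 0 ⇒ step 1: AAC ⇒ AC·AC·CBA
    A ↦ AC
    C ↦ CBA
    B ↦ BAC  (constrained at step 1)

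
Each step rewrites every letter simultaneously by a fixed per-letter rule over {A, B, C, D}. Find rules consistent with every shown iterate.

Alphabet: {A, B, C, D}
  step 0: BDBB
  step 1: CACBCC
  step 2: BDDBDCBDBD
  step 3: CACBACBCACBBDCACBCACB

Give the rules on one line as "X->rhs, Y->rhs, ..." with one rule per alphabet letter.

A->D, B->C, C->BD, D->ACB

  step 2 ⇒ step 3: BDDBDCBDBD ⇒ C·ACB·ACB·C·ACB·BD·C·ACB·C·ACB
    B ↦ C
    C ↦ BD
    D ↦ ACB
  step 1 ⇒ step 2: CACBCC ⇒ BD·D·BD·C·BD·BD
    A ↦ D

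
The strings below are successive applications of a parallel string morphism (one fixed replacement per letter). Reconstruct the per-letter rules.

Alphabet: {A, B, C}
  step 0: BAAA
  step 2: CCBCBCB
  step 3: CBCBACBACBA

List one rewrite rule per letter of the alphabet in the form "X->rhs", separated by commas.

A->C, B->A, C->CB

  step 2 ⇒ step 3: CCBCBCB ⇒ CB·CB·A·CB·A·CB·A
    B ↦ A
    C ↦ CB
    A ↦ C  (constrained at step 0)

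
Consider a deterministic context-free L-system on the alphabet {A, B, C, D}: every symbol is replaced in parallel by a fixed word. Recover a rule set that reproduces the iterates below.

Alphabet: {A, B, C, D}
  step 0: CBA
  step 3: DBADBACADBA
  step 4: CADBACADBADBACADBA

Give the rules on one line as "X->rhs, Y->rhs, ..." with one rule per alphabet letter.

  step 3 ⇒ step 4: DBADBACADBA ⇒ CA·D·BA·CA·D·BA·D·BA·CA·D·BA
    A ↦ BA
    B ↦ D
    C ↦ D
    D ↦ CA

A->BA, B->D, C->D, D->CA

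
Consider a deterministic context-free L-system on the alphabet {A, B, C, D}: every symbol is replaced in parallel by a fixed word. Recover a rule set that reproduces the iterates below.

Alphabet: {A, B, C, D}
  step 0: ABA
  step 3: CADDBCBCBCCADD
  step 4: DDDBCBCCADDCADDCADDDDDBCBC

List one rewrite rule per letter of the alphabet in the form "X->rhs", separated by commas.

A->D, B->CA, C->DD, D->BC

  step 3 ⇒ step 4: CADDBCBCBCCADD ⇒ DD·D·BC·BC·CA·DD·CA·DD·CA·DD·DD·D·BC·BC
    A ↦ D
    B ↦ CA
    C ↦ DD
    D ↦ BC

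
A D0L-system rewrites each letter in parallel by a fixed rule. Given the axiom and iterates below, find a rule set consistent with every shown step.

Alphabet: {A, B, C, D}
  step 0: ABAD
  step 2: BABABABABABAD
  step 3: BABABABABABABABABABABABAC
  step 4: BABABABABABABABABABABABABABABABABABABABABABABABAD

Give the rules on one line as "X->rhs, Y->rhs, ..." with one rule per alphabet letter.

  step 3 ⇒ step 4: BABABABABABABABABABABABAC ⇒ BA·BA·BA·BA·BA·BA·BA·BA·BA·BA·BA·BA·BA·BA·BA·BA·BA·BA·BA·BA·BA·BA·BA·BA·D
    A ↦ BA
    B ↦ BA
    C ↦ D
  step 2 ⇒ step 3: BABABABABABAD ⇒ BA·BA·BA·BA·BA·BA·BA·BA·BA·BA·BA·BA·C
    D ↦ C

A->BA, B->BA, C->D, D->C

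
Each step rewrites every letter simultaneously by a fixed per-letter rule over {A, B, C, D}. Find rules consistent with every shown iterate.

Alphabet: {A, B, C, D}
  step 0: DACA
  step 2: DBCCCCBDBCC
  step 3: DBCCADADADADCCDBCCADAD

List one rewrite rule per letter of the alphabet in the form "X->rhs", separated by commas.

A->B, B->CC, C->AD, D->DB

  step 2 ⇒ step 3: DBCCCCBDBCC ⇒ DB·CC·AD·AD·AD·AD·CC·DB·CC·AD·AD
    B ↦ CC
    C ↦ AD
    D ↦ DB
    A ↦ B  (constrained at step 0)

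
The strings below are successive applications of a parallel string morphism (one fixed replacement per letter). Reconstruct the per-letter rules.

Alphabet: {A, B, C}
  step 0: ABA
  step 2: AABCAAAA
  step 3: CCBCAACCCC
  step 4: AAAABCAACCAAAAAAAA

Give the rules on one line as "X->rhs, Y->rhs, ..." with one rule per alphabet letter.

  step 3 ⇒ step 4: CCBCAACCCC ⇒ AA·AA·BC·AA·C·C·AA·AA·AA·AA
    A ↦ C
    B ↦ BC
    C ↦ AA

A->C, B->BC, C->AA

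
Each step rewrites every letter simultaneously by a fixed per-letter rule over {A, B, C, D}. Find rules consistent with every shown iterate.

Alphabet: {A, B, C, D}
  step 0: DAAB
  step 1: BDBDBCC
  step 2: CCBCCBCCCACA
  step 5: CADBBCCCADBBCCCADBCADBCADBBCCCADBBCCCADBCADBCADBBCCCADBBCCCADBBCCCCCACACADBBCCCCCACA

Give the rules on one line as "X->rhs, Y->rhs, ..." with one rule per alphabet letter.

A->DB, B->CC, C->CA, D->B

  step 1 ⇒ step 2: BDBDBCC ⇒ CC·B·CC·B·CC·CA·CA
    B ↦ CC
    C ↦ CA
    D ↦ B
  step 0 ⇒ step 1: DAAB ⇒ B·DB·DB·CC
    A ↦ DB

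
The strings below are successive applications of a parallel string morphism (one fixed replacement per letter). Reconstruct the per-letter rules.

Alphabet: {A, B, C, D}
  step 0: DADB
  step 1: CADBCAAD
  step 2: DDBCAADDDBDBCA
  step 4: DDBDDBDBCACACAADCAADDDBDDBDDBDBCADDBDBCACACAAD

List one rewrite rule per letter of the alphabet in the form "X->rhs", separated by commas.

A->DB, B->AD, C->D, D->CA

  step 1 ⇒ step 2: CADBCAAD ⇒ D·DB·CA·AD·D·DB·DB·CA
    A ↦ DB
    B ↦ AD
    C ↦ D
    D ↦ CA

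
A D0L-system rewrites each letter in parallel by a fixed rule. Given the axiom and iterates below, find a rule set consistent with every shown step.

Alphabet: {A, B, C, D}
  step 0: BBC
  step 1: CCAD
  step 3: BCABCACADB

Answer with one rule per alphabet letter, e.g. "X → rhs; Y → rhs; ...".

  step 0 ⇒ step 1: BBC ⇒ C·C·AD
    B ↦ C
    C ↦ AD
    A ↦ B  (constrained at step 1)
    D ↦ CA  (constrained at step 1)

A->B, B->C, C->AD, D->CA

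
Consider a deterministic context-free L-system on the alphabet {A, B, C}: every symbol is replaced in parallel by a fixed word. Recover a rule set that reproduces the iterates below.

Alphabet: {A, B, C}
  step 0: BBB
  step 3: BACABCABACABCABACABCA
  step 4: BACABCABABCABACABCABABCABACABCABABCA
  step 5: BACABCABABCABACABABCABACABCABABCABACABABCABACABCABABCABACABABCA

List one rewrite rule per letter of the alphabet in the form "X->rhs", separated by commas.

  step 4 ⇒ step 5: BACABCABABCABACABCABABCABACABCABABCA ⇒ BA·CA·B·CA·BA·B·CA·BA·CA·BA·B·CA·BA·CA·B·CA·BA·B·CA·BA·CA·BA·B·CA·BA·CA·B·CA·BA·B·CA·BA·CA·BA·B·CA
    A ↦ CA
    B ↦ BA
    C ↦ B

A->CA, B->BA, C->B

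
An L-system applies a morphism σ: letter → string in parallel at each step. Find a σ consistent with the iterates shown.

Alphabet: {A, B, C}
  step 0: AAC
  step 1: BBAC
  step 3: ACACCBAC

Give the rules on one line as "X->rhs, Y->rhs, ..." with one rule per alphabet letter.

A->B, B->C, C->AC

  step 0 ⇒ step 1: AAC ⇒ B·B·AC
    A ↦ B
    C ↦ AC
    B ↦ C  (constrained at step 1)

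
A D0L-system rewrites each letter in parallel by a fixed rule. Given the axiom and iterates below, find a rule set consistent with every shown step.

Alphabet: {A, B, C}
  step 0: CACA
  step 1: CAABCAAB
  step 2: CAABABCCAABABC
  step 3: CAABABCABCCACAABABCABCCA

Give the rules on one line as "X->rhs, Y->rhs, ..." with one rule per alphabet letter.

  step 2 ⇒ step 3: CAABABCCAABABC ⇒ CA·AB·AB·C·AB·C·CA·CA·AB·AB·C·AB·C·CA
    A ↦ AB
    B ↦ C
    C ↦ CA

A->AB, B->C, C->CA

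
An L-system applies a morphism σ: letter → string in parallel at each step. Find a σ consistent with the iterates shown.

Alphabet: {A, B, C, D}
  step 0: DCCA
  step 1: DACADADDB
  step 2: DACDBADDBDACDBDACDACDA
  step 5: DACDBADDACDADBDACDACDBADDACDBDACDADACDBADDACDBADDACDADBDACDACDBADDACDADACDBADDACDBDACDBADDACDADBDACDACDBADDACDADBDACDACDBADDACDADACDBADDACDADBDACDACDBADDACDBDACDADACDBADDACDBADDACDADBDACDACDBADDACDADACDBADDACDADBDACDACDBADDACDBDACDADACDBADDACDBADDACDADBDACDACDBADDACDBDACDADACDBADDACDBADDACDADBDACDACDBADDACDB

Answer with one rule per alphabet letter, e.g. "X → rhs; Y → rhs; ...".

  step 1 ⇒ step 2: DACADADDB ⇒ DAC·DB·AD·DB·DAC·DB·DAC·DAC·DA
    A ↦ DB
    B ↦ DA
    C ↦ AD
    D ↦ DAC

A->DB, B->DA, C->AD, D->DAC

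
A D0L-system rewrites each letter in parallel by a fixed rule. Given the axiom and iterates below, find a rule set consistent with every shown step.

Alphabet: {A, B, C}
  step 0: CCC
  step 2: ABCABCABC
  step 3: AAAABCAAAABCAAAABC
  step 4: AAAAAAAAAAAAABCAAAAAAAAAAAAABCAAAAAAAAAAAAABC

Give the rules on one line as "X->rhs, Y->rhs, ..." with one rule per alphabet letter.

A->AAA, B->A, C->BC

  step 3 ⇒ step 4: AAAABCAAAABCAAAABC ⇒ AAA·AAA·AAA·AAA·A·BC·AAA·AAA·AAA·AAA·A·BC·AAA·AAA·AAA·AAA·A·BC
    A ↦ AAA
    B ↦ A
    C ↦ BC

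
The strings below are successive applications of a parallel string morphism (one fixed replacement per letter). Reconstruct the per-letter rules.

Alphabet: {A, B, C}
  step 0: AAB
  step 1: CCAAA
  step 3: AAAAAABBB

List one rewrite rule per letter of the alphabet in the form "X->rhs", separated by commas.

A->C, B->AAA, C->B

  step 0 ⇒ step 1: AAB ⇒ C·C·AAA
    A ↦ C
    B ↦ AAA
    C ↦ B  (constrained at step 1)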